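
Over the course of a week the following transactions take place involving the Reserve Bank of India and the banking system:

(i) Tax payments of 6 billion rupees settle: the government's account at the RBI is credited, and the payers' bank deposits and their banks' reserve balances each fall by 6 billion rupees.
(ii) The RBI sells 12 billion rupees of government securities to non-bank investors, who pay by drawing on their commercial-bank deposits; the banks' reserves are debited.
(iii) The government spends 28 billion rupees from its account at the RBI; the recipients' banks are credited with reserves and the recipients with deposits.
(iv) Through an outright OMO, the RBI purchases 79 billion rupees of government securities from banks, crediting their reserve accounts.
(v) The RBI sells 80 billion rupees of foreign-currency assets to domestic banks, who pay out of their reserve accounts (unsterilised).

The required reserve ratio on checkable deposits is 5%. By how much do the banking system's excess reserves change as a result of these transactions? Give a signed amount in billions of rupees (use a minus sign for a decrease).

Government account inflow 6 billion rupees: reserves −6B, deposits −6B.
Asset sale (to non-banks) 12 billion rupees: reserves −12B, deposits −12B.
Government spending 28 billion rupees: reserves +28B, deposits +28B.
OMO purchase (from banks) 79 billion rupees: reserves +79B, deposits 0.
FX sale 80 billion rupees: reserves −80B, deposits 0.
Totals: Δreserves = +9B, Δdeposits = +10B.
Δrequired reserves = 5% × +10B = +0.5B.
Δexcess reserves = Δreserves − Δrequired = +9B − (+0.5B) = +8.5 billion.

+8.5 billion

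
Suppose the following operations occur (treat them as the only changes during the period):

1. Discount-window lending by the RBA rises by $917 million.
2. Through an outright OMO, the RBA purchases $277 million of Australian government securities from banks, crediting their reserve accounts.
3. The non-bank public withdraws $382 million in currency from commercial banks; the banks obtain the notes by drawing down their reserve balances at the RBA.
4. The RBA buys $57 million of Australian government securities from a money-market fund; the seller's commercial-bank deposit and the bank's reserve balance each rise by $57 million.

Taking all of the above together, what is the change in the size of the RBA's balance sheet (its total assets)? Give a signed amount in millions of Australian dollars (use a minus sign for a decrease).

Discount-window loan $917 million: an RBA asset is acquired → +$917M.
OMO purchase (from banks) $277 million: an RBA asset is acquired → +$277M.
Currency withdrawal $382 million: only the composition of liabilities changes → 0.
Asset purchase (from non-banks) $57 million: an RBA asset is acquired → +$57M.
Net: 917 + 277 + 0 + 57 = +$1251 million.

+$1251 million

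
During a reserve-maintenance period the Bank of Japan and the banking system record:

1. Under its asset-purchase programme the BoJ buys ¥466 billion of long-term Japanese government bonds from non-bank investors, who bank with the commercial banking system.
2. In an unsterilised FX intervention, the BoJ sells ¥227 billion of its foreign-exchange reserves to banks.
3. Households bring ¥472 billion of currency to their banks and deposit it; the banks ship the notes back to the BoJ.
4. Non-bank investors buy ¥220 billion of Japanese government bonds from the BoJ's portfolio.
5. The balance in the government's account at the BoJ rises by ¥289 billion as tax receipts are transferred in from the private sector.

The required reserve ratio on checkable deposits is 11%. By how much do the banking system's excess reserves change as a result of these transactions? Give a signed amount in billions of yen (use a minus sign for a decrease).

Asset purchase (from non-banks) ¥466 billion: reserves +¥466B, deposits +¥466B.
FX sale ¥227 billion: reserves −¥227B, deposits 0.
Currency deposit ¥472 billion: reserves +¥472B, deposits +¥472B.
Asset sale (to non-banks) ¥220 billion: reserves −¥220B, deposits −¥220B.
Government account inflow ¥289 billion: reserves −¥289B, deposits −¥289B.
Totals: Δreserves = +¥202B, Δdeposits = +¥429B.
Δrequired reserves = 11% × +¥429B = +¥47.19B.
Δexcess reserves = Δreserves − Δrequired = +¥202B − (+¥47.19B) = +¥154.81 billion.

+¥154.81 billion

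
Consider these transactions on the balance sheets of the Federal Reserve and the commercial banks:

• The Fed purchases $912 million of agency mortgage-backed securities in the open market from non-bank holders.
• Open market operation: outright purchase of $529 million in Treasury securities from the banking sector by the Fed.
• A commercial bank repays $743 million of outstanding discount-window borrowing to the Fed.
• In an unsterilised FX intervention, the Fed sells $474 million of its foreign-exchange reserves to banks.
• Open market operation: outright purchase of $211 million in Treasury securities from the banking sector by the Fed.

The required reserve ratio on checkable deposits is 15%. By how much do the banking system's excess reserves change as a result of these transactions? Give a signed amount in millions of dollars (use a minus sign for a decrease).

+$298.2 million

Asset purchase (from non-banks) $912 million: reserves +$912M, deposits +$912M.
OMO purchase (from banks) $529 million: reserves +$529M, deposits 0.
Discount-window repayment $743 million: reserves −$743M, deposits 0.
FX sale $474 million: reserves −$474M, deposits 0.
OMO purchase (from banks) $211 million: reserves +$211M, deposits 0.
Totals: Δreserves = +$435M, Δdeposits = +$912M.
Δrequired reserves = 15% × +$912M = +$136.8M.
Δexcess reserves = Δreserves − Δrequired = +$435M − (+$136.8M) = +$298.2 million.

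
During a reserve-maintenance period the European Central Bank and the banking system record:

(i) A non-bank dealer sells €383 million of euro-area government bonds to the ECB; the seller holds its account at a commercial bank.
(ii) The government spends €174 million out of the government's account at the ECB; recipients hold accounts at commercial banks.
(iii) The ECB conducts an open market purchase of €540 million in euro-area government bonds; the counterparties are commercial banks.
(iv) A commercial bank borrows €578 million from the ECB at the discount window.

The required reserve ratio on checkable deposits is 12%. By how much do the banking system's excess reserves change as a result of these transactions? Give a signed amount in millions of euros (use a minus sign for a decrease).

+€1608.16 million

Asset purchase (from non-banks) €383 million: reserves +€383M, deposits +€383M.
Government spending €174 million: reserves +€174M, deposits +€174M.
OMO purchase (from banks) €540 million: reserves +€540M, deposits 0.
Discount-window loan €578 million: reserves +€578M, deposits 0.
Totals: Δreserves = +€1675M, Δdeposits = +€557M.
Δrequired reserves = 12% × +€557M = +€66.84M.
Δexcess reserves = Δreserves − Δrequired = +€1675M − (+€66.84M) = +€1608.16 million.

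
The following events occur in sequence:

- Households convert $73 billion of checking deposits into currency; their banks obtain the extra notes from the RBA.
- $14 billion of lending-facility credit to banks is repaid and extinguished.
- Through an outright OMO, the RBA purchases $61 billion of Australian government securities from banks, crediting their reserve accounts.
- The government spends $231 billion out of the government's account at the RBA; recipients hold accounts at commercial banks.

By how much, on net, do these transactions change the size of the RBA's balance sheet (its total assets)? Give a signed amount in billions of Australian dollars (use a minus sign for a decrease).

+$47 billion

Currency withdrawal $73 billion: only the composition of liabilities changes → 0.
Discount-window repayment $14 billion: an RBA asset is shed → −$14B.
OMO purchase (from banks) $61 billion: an RBA asset is acquired → +$61B.
Government spending $231 billion: only the composition of liabilities changes → 0.
Net: 0 − 14 + 61 + 0 = +$47 billion.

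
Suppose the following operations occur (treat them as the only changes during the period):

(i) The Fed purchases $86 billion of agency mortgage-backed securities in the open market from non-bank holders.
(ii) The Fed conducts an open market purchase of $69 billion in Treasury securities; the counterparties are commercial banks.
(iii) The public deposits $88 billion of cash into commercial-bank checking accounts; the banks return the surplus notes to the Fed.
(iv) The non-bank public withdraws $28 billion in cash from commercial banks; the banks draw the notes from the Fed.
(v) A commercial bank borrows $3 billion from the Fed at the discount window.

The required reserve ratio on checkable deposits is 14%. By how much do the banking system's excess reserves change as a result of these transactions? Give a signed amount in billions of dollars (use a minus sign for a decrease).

+$197.56 billion

Asset purchase (from non-banks) $86 billion: reserves +$86B, deposits +$86B.
OMO purchase (from banks) $69 billion: reserves +$69B, deposits 0.
Currency deposit $88 billion: reserves +$88B, deposits +$88B.
Currency withdrawal $28 billion: reserves −$28B, deposits −$28B.
Discount-window loan $3 billion: reserves +$3B, deposits 0.
Totals: Δreserves = +$218B, Δdeposits = +$146B.
Δrequired reserves = 14% × +$146B = +$20.44B.
Δexcess reserves = Δreserves − Δrequired = +$218B − (+$20.44B) = +$197.56 billion.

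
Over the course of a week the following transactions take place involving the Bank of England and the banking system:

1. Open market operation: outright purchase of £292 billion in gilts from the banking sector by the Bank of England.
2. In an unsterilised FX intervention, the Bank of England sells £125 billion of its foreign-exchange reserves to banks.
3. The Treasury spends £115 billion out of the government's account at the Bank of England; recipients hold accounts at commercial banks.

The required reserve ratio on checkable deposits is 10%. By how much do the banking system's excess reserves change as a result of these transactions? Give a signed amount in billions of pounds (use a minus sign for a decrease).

OMO purchase (from banks) £292 billion: reserves +£292B, deposits 0.
FX sale £125 billion: reserves −£125B, deposits 0.
Government spending £115 billion: reserves +£115B, deposits +£115B.
Totals: Δreserves = +£282B, Δdeposits = +£115B.
Δrequired reserves = 10% × +£115B = +£11.5B.
Δexcess reserves = Δreserves − Δrequired = +£282B − (+£11.5B) = +£270.5 billion.

+£270.5 billion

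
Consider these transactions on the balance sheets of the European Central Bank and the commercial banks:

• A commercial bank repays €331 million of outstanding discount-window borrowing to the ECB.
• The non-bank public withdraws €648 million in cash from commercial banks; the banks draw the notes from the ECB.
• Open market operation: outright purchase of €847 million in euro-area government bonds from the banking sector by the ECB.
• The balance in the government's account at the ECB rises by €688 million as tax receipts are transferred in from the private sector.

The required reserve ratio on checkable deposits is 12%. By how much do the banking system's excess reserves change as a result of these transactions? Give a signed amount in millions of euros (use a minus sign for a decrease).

Discount-window repayment €331 million: reserves −€331M, deposits 0.
Currency withdrawal €648 million: reserves −€648M, deposits −€648M.
OMO purchase (from banks) €847 million: reserves +€847M, deposits 0.
Government account inflow €688 million: reserves −€688M, deposits −€688M.
Totals: Δreserves = −€820M, Δdeposits = −€1336M.
Δrequired reserves = 12% × −€1336M = −€160.32M.
Δexcess reserves = Δreserves − Δrequired = −€820M − (−€160.32M) = -€659.68 million.

-€659.68 million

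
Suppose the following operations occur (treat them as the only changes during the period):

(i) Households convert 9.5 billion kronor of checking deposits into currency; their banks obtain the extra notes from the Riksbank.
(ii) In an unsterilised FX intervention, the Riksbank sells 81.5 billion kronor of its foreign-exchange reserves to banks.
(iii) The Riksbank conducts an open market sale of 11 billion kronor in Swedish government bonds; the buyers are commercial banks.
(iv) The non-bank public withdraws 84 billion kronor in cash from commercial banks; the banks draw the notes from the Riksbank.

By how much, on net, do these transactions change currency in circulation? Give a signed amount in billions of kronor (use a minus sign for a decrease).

+93.5 billion

Riksbank balance sheet:
  Assets:      Securities −11B, Foreign assets −81.5B
  Liabilities: Bank reserves −186B, Currency in circulation +93.5B
So the change in currency in circulation is +93.5 billion.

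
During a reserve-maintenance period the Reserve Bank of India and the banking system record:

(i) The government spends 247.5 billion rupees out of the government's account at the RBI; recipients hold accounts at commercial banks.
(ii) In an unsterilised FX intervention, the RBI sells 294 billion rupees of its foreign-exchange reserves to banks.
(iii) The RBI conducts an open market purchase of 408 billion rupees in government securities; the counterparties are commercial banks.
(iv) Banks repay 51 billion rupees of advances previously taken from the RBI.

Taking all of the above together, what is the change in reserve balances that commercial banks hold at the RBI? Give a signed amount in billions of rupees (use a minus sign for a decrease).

+310.5 billion

RBI balance sheet:
  Assets:      Securities +408B, Loans to banks −51B, Foreign assets −294B
  Liabilities: Bank reserves +310.5B, Government deposits −247.5B
Commercial banking system:
  Assets:      Reserves at CB +310.5B, Securities −408B, Foreign assets +294B
  Liabilities: Checkable deposits +247.5B, Borrowings from CB −51B
So the change in reserve balances that commercial banks hold at the RBI is +310.5 billion.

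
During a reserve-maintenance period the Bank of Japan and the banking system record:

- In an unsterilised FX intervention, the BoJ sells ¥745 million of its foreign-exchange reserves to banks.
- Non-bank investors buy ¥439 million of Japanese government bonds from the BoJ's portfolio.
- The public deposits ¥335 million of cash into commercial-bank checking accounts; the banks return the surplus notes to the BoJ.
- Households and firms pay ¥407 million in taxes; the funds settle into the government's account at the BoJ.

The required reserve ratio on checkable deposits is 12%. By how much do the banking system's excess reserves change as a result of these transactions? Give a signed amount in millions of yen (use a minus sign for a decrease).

FX sale ¥745 million: reserves −¥745M, deposits 0.
Asset sale (to non-banks) ¥439 million: reserves −¥439M, deposits −¥439M.
Currency deposit ¥335 million: reserves +¥335M, deposits +¥335M.
Government account inflow ¥407 million: reserves −¥407M, deposits −¥407M.
Totals: Δreserves = −¥1256M, Δdeposits = −¥511M.
Δrequired reserves = 12% × −¥511M = −¥61.32M.
Δexcess reserves = Δreserves − Δrequired = −¥1256M − (−¥61.32M) = -¥1194.68 million.

-¥1194.68 million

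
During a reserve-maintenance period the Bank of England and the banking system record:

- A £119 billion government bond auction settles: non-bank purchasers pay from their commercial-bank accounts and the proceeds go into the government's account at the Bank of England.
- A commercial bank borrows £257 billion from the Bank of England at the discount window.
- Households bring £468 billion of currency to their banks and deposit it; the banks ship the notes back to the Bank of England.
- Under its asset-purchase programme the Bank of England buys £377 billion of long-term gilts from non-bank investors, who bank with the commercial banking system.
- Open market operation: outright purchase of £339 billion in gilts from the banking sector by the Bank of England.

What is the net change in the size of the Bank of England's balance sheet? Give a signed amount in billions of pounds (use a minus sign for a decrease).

+£973 billion

Bank of England balance sheet:
  Assets:      Securities +£716B, Loans to banks +£257B
  Liabilities: Bank reserves +£1322B, Currency in circulation −£468B, Government deposits +£119B
Commercial banking system:
  Assets:      Reserves at CB +£1322B, Securities −£339B
  Liabilities: Checkable deposits +£726B, Borrowings from CB +£257B
Change in total Bank of England assets = +£973 billion.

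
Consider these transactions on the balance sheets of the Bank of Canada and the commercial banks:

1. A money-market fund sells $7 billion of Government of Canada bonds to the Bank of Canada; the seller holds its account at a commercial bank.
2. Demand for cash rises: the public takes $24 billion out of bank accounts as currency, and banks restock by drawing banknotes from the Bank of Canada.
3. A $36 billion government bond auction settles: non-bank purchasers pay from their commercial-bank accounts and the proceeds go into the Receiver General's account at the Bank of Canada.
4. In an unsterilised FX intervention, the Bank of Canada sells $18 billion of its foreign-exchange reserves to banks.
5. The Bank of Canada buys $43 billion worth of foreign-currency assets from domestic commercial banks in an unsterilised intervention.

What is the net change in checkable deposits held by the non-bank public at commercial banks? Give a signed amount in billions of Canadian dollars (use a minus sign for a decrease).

Bank of Canada balance sheet:
  Assets:      Securities +$7B, Foreign assets +$25B
  Liabilities: Bank reserves −$28B, Currency in circulation +$24B, Government deposits +$36B
Commercial banking system:
  Assets:      Reserves at CB −$28B, Foreign assets −$25B
  Liabilities: Checkable deposits −$53B
So the change in checkable deposits held by the non-bank public at commercial banks is -$53 billion.

-$53 billion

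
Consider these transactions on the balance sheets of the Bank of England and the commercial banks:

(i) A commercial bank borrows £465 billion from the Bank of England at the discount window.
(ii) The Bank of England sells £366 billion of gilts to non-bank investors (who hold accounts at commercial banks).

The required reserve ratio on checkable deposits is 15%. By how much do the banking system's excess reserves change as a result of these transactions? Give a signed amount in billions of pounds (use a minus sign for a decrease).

+£153.9 billion

Discount-window loan £465 billion: reserves +£465B, deposits 0.
Asset sale (to non-banks) £366 billion: reserves −£366B, deposits −£366B.
Totals: Δreserves = +£99B, Δdeposits = −£366B.
Δrequired reserves = 15% × −£366B = −£54.9B.
Δexcess reserves = Δreserves − Δrequired = +£99B − (−£54.9B) = +£153.9 billion.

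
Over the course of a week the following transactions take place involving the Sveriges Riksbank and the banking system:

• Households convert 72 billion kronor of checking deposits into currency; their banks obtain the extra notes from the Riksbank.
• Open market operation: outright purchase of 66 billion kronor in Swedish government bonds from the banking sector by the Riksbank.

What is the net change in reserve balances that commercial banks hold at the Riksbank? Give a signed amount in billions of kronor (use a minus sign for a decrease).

Riksbank balance sheet:
  Assets:      Securities +66B
  Liabilities: Bank reserves −6B, Currency in circulation +72B
So the change in reserve balances that commercial banks hold at the Riksbank is -6 billion.

-6 billion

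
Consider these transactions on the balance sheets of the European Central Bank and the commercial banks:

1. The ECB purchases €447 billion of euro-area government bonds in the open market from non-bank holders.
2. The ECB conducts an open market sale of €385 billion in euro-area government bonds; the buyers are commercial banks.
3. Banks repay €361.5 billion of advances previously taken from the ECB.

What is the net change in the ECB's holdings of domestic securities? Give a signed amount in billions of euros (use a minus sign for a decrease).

+€62 billion

Asset purchase (from non-banks) €447 billion: securities added to the ECB's portfolio → +€447B.
OMO sale (to banks) €385 billion: securities removed from the ECB's portfolio → −€385B.
Discount-window repayment €361.5 billion: the ECB's securities portfolio is untouched → 0.
Net: 447 − 385 + 0 = +€62 billion.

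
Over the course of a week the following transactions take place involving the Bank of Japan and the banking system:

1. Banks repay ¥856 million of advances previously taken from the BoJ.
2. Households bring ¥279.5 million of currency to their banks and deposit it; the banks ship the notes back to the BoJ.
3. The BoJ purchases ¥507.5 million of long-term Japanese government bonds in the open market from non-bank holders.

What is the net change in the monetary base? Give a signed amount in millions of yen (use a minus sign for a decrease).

-¥348.5 million

BoJ balance sheet:
  Assets:      Securities +¥507.5M, Loans to banks −¥856M
  Liabilities: Bank reserves −¥69M, Currency in circulation −¥279.5M
Commercial banking system:
  Assets:      Reserves at CB −¥69M
  Liabilities: Checkable deposits +¥787M, Borrowings from CB −¥856M
Monetary base = currency + reserves: −¥279.5M + (−¥69M) = -¥348.5 million.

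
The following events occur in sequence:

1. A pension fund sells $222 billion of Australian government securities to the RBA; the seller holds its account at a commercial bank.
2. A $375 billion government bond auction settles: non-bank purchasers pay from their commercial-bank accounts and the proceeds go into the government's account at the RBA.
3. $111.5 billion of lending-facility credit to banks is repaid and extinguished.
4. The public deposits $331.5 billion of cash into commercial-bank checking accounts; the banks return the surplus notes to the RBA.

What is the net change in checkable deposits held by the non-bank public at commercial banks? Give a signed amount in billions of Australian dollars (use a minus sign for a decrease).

+$178.5 billion

Asset purchase (from non-banks) $222 billion: non-bank counterparties' bank balances rise → +$222B.
Government account inflow $375 billion: non-bank counterparties' bank balances fall → −$375B.
Discount-window repayment $111.5 billion: the counterparty is a bank, so public deposits are unchanged → 0.
Currency deposit $331.5 billion: non-bank counterparties' bank balances rise → +$331.5B.
Net: 222 − 375 + 0 + 331.5 = +$178.5 billion.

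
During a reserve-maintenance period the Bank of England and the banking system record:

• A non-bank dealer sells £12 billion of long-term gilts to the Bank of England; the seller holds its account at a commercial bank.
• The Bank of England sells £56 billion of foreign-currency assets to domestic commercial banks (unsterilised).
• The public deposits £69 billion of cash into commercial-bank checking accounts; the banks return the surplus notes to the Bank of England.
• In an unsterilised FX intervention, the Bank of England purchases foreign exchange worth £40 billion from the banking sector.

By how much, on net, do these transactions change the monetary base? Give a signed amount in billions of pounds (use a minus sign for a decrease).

Bank of England balance sheet:
  Assets:      Securities +£12B, Foreign assets −£16B
  Liabilities: Bank reserves +£65B, Currency in circulation −£69B
Commercial banking system:
  Assets:      Reserves at CB +£65B, Foreign assets +£16B
  Liabilities: Checkable deposits +£81B
Monetary base = currency + reserves: −£69B + (+£65B) = -£4 billion.

-£4 billion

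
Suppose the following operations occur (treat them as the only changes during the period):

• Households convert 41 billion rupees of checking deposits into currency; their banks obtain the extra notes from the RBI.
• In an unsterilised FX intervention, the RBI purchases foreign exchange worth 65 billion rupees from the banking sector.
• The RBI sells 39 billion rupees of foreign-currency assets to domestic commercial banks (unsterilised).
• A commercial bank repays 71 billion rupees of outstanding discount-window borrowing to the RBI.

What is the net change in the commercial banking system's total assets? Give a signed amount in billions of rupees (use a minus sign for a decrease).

Currency withdrawal 41 billion rupees: bank balance sheets shrink → −41B.
FX purchase 65 billion rupees: just an asset swap on bank balance sheets → 0.
FX sale 39 billion rupees: just an asset swap on bank balance sheets → 0.
Discount-window repayment 71 billion rupees: bank balance sheets shrink → −71B.
Net: −41 + 0 + 0 − 71 = -112 billion.

-112 billion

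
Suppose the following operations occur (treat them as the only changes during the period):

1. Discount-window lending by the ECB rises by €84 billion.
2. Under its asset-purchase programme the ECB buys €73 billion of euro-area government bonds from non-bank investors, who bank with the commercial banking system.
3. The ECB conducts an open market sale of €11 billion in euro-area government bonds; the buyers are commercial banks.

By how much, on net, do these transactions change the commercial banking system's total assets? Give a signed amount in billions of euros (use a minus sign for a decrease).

+€157 billion

ECB balance sheet:
  Assets:      Securities +€62B, Loans to banks +€84B
  Liabilities: Bank reserves +€146B
Commercial banking system:
  Assets:      Reserves at CB +€146B, Securities +€11B
  Liabilities: Checkable deposits +€73B, Borrowings from CB +€84B
Change in total bank assets = +€157 billion.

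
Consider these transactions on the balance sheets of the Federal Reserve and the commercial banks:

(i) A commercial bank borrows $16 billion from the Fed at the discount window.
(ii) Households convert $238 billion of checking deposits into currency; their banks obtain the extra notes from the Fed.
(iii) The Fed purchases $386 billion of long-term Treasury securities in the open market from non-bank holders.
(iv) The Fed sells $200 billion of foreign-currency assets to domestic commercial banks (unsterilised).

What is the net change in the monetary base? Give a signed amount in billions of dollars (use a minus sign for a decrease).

+$202 billion

Fed balance sheet:
  Assets:      Securities +$386B, Loans to banks +$16B, Foreign assets −$200B
  Liabilities: Bank reserves −$36B, Currency in circulation +$238B
Commercial banking system:
  Assets:      Reserves at CB −$36B, Foreign assets +$200B
  Liabilities: Checkable deposits +$148B, Borrowings from CB +$16B
Monetary base = currency + reserves: +$238B + (−$36B) = +$202 billion.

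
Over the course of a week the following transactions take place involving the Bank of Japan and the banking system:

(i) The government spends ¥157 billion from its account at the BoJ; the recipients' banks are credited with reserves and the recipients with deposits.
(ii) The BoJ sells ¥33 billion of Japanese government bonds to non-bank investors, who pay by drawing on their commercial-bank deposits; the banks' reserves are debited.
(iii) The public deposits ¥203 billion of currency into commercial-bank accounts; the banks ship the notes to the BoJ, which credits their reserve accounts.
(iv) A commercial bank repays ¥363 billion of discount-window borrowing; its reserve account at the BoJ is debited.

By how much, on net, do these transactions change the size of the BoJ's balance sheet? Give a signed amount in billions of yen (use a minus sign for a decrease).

BoJ balance sheet:
  Assets:      Securities −¥33B, Loans to banks −¥363B
  Liabilities: Bank reserves −¥36B, Currency in circulation −¥203B, Government deposits −¥157B
Commercial banking system:
  Assets:      Reserves at CB −¥36B
  Liabilities: Checkable deposits +¥327B, Borrowings from CB −¥363B
Change in total BoJ assets = -¥396 billion.

-¥396 billion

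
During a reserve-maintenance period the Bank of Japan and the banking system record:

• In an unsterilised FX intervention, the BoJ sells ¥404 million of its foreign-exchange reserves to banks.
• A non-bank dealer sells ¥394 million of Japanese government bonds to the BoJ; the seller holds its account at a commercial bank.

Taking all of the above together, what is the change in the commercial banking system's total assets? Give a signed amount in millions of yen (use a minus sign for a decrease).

BoJ balance sheet:
  Assets:      Securities +¥394M, Foreign assets −¥404M
  Liabilities: Bank reserves −¥10M
Commercial banking system:
  Assets:      Reserves at CB −¥10M, Foreign assets +¥404M
  Liabilities: Checkable deposits +¥394M
Change in total bank assets = +¥394 million.

+¥394 million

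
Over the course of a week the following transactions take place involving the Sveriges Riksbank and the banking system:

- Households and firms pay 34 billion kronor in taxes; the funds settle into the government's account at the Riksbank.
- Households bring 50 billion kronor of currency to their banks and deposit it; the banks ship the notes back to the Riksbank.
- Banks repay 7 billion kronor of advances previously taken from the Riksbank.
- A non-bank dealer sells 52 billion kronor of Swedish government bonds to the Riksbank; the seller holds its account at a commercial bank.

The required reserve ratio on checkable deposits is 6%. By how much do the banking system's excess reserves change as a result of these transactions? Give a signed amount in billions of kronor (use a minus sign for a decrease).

+56.92 billion

Government account inflow 34 billion kronor: reserves −34B, deposits −34B.
Currency deposit 50 billion kronor: reserves +50B, deposits +50B.
Discount-window repayment 7 billion kronor: reserves −7B, deposits 0.
Asset purchase (from non-banks) 52 billion kronor: reserves +52B, deposits +52B.
Totals: Δreserves = +61B, Δdeposits = +68B.
Δrequired reserves = 6% × +68B = +4.08B.
Δexcess reserves = Δreserves − Δrequired = +61B − (+4.08B) = +56.92 billion.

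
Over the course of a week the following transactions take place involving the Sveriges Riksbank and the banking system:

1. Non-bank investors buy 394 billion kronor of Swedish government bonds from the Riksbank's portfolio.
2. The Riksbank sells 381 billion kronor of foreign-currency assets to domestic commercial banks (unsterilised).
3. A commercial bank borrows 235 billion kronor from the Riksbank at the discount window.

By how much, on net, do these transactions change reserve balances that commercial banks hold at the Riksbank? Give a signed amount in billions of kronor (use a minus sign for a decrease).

-540 billion

Asset sale (to non-banks) 394 billion kronor: the non-bank buyers' banks settle from reserves → −394B.
FX sale 381 billion kronor: the buying banks pay out of their reserve balances → −381B.
Discount-window loan 235 billion kronor: the loan is credited to the bank's reserve account → +235B.
Net: −394 − 381 + 235 = -540 billion.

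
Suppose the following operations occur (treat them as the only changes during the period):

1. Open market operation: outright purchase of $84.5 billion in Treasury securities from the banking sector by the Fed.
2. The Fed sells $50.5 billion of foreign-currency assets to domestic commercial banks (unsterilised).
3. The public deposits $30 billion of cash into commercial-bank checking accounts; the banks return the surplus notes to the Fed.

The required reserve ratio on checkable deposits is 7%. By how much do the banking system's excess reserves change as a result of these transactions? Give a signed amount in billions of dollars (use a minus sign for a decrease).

+$61.9 billion

OMO purchase (from banks) $84.5 billion: reserves +$84.5B, deposits 0.
FX sale $50.5 billion: reserves −$50.5B, deposits 0.
Currency deposit $30 billion: reserves +$30B, deposits +$30B.
Totals: Δreserves = +$64B, Δdeposits = +$30B.
Δrequired reserves = 7% × +$30B = +$2.1B.
Δexcess reserves = Δreserves − Δrequired = +$64B − (+$2.1B) = +$61.9 billion.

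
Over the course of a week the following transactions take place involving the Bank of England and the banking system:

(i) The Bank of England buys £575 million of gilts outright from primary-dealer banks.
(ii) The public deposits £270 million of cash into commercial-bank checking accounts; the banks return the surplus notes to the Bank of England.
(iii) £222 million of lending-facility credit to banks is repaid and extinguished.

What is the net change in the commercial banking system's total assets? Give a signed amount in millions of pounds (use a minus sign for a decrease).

Bank of England balance sheet:
  Assets:      Securities +£575M, Loans to banks −£222M
  Liabilities: Bank reserves +£623M, Currency in circulation −£270M
Commercial banking system:
  Assets:      Reserves at CB +£623M, Securities −£575M
  Liabilities: Checkable deposits +£270M, Borrowings from CB −£222M
Change in total bank assets = +£48 million.

+£48 million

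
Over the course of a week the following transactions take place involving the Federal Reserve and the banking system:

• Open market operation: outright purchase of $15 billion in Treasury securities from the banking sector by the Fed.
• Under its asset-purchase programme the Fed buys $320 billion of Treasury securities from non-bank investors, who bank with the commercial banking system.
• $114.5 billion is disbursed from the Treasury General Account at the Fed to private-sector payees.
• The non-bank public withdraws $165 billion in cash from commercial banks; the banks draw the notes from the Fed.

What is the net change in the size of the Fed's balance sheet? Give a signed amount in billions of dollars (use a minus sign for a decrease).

OMO purchase (from banks) $15 billion: a Fed asset is acquired → +$15B.
Asset purchase (from non-banks) $320 billion: a Fed asset is acquired → +$320B.
Government spending $114.5 billion: only the composition of liabilities changes → 0.
Currency withdrawal $165 billion: only the composition of liabilities changes → 0.
Net: 15 + 320 + 0 + 0 = +$335 billion.

+$335 billion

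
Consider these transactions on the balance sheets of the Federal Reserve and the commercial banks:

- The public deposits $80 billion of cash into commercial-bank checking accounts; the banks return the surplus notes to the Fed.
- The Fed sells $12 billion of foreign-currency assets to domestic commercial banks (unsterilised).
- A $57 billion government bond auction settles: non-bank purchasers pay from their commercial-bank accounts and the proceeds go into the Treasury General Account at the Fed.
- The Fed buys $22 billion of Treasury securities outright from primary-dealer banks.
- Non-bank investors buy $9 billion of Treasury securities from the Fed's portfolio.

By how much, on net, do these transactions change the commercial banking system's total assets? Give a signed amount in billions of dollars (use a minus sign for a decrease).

Fed balance sheet:
  Assets:      Securities +$13B, Foreign assets −$12B
  Liabilities: Bank reserves +$24B, Currency in circulation −$80B, Government deposits +$57B
Commercial banking system:
  Assets:      Reserves at CB +$24B, Securities −$22B, Foreign assets +$12B
  Liabilities: Checkable deposits +$14B
Change in total bank assets = +$14 billion.

+$14 billion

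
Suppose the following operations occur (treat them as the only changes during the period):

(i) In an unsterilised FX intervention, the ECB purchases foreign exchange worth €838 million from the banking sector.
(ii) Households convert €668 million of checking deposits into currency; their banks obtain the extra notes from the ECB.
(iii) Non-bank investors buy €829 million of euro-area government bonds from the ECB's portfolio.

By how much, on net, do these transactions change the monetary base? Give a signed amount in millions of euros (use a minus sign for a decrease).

ECB balance sheet:
  Assets:      Securities −€829M, Foreign assets +€838M
  Liabilities: Bank reserves −€659M, Currency in circulation +€668M
Monetary base = currency + reserves: +€668M + (−€659M) = +€9 million.

+€9 million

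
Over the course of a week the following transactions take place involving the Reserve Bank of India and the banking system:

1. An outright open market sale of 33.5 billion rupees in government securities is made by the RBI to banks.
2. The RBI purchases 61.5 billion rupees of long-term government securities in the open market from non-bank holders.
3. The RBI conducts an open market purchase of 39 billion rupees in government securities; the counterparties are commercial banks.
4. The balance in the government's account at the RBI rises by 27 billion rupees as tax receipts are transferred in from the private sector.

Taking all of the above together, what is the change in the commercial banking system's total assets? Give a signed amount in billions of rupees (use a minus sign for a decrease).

+34.5 billion

RBI balance sheet:
  Assets:      Securities +67B
  Liabilities: Bank reserves +40B, Government deposits +27B
Commercial banking system:
  Assets:      Reserves at CB +40B, Securities −5.5B
  Liabilities: Checkable deposits +34.5B
Change in total bank assets = +34.5 billion.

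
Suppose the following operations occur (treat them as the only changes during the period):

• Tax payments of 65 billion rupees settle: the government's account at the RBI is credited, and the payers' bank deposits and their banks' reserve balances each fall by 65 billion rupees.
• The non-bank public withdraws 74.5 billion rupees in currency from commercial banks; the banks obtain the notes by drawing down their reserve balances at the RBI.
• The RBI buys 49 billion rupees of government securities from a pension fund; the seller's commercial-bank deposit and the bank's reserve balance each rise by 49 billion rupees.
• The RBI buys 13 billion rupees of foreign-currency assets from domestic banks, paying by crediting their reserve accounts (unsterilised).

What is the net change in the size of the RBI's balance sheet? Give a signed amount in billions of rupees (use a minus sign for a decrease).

Government account inflow 65 billion rupees: only the composition of liabilities changes → 0.
Currency withdrawal 74.5 billion rupees: only the composition of liabilities changes → 0.
Asset purchase (from non-banks) 49 billion rupees: an RBI asset is acquired → +49B.
FX purchase 13 billion rupees: an RBI asset is acquired → +13B.
Net: 0 + 0 + 49 + 13 = +62 billion.

+62 billion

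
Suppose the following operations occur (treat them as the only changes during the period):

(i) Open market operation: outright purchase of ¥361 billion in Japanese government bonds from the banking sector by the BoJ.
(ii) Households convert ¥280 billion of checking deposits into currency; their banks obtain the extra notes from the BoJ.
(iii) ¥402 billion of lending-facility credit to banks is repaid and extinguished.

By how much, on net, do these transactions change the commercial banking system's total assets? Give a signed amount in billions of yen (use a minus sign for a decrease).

BoJ balance sheet:
  Assets:      Securities +¥361B, Loans to banks −¥402B
  Liabilities: Bank reserves −¥321B, Currency in circulation +¥280B
Commercial banking system:
  Assets:      Reserves at CB −¥321B, Securities −¥361B
  Liabilities: Checkable deposits −¥280B, Borrowings from CB −¥402B
Change in total bank assets = -¥682 billion.

-¥682 billion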